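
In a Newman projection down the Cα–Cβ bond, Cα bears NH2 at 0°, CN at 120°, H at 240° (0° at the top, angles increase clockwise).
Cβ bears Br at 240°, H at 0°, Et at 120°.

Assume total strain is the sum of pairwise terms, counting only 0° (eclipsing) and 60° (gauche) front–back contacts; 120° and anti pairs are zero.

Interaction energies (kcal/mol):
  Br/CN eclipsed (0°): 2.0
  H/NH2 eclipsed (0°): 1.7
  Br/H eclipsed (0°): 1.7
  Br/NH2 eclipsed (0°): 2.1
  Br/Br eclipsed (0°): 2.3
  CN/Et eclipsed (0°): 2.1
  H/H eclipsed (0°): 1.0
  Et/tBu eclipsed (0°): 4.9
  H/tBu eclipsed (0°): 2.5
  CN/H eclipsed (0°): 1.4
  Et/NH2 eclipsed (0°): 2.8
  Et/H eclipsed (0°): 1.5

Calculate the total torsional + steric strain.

5.5 kcal/mol

This conformer (eclipsed): NH2(0°)/H(0°) eclipsed 1.7; CN(120°)/Et(120°) eclipsed 2.1; H(240°)/Br(240°) eclipsed 1.7 → 5.5 kcal/mol.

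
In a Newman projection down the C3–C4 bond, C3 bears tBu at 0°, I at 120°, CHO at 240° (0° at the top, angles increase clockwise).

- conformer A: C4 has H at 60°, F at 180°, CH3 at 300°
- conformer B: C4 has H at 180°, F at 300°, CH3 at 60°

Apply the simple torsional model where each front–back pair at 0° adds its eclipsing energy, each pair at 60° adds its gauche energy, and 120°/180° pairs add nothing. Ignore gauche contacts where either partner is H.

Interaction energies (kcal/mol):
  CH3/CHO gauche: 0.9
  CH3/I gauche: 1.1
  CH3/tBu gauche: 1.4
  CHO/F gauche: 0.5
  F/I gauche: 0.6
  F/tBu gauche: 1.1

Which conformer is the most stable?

A

A (staggered): tBu–CH3 gauche, I–F gauche, CHO–F gauche, CHO–CH3 gauche; 1.4 + 0.6 + 0.5 + 0.9 = 3.4 kcal/mol.
B (staggered): tBu–F gauche, tBu–CH3 gauche, I–CH3 gauche, CHO–F gauche; 1.1 + 1.4 + 1.1 + 0.5 = 4.1 kcal/mol.
A has the lowest total (3.4 kcal/mol).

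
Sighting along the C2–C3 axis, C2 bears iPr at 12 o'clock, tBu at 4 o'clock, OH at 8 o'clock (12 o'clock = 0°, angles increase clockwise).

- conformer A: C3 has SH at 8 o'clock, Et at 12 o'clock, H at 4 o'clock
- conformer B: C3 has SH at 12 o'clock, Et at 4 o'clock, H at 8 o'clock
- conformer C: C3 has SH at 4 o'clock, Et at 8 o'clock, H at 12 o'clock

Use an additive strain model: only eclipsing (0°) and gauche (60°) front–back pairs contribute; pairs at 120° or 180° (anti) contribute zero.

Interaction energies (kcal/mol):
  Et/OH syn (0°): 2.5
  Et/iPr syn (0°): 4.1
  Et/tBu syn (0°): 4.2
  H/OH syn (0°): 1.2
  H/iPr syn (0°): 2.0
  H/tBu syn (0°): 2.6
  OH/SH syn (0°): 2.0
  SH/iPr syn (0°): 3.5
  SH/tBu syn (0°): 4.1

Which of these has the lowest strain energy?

C

A is eclipsed. iPr at 0° is eclipsed with Et at 0° (4.1); tBu at 120° is eclipsed with H at 120° (2.6); OH at 240° is eclipsed with SH at 240° (2.0). Total 8.7 kcal/mol.
B is eclipsed. iPr at 0° is eclipsed with SH at 0° (3.5); tBu at 120° is eclipsed with Et at 120° (4.2); OH at 240° is eclipsed with H at 240° (1.2). Total 8.9 kcal/mol.
C is eclipsed. iPr at 0° is eclipsed with H at 0° (2.0); tBu at 120° is eclipsed with SH at 120° (4.1); OH at 240° is eclipsed with Et at 240° (2.5). Total 8.6 kcal/mol.
C has the lowest total (8.6 kcal/mol).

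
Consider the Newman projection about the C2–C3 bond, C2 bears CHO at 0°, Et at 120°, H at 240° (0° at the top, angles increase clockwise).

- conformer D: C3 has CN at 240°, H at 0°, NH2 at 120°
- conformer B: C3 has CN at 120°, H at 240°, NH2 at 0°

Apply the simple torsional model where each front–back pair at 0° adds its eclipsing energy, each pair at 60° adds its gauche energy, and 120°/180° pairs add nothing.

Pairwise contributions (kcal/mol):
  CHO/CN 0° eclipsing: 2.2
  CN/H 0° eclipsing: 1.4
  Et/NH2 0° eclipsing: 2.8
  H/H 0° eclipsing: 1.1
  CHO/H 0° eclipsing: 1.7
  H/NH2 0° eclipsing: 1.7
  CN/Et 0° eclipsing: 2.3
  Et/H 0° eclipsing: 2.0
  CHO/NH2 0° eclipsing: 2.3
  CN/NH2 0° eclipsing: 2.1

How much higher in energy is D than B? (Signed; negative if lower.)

D (eclipsed): CHO–H eclipsed, Et–NH2 eclipsed, H–CN eclipsed; 1.7 + 2.8 + 1.4 = 5.9 kcal/mol.
B (eclipsed): CHO–NH2 eclipsed, Et–CN eclipsed, H–H eclipsed; 2.3 + 2.3 + 1.1 = 5.7 kcal/mol.
E(D) − E(B) = 5.9 − 5.7 = +0.2 kcal/mol.

+0.2 kcal/mol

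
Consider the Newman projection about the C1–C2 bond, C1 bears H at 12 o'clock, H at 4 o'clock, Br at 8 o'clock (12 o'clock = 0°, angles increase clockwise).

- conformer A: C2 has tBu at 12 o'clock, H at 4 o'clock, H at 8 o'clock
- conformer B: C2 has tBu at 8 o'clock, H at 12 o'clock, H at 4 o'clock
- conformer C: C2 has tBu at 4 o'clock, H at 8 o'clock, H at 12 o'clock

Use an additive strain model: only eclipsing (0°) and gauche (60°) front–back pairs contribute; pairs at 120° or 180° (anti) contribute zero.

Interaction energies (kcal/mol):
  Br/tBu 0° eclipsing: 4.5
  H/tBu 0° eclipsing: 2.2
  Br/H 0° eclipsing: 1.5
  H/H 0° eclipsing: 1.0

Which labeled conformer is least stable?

B

A is eclipsed. H at 0° is eclipsed with tBu at 0° (2.2); H at 120° is eclipsed with H at 120° (1.0); Br at 240° is eclipsed with H at 240° (1.5). Total 4.7 kcal/mol.
B is eclipsed. H at 0° is eclipsed with H at 0° (1.0); H at 120° is eclipsed with H at 120° (1.0); Br at 240° is eclipsed with tBu at 240° (4.5). Total 6.5 kcal/mol.
C is eclipsed. H at 0° is eclipsed with H at 0° (1.0); H at 120° is eclipsed with tBu at 120° (2.2); Br at 240° is eclipsed with H at 240° (1.5). Total 4.7 kcal/mol.
B has the highest total (6.5 kcal/mol).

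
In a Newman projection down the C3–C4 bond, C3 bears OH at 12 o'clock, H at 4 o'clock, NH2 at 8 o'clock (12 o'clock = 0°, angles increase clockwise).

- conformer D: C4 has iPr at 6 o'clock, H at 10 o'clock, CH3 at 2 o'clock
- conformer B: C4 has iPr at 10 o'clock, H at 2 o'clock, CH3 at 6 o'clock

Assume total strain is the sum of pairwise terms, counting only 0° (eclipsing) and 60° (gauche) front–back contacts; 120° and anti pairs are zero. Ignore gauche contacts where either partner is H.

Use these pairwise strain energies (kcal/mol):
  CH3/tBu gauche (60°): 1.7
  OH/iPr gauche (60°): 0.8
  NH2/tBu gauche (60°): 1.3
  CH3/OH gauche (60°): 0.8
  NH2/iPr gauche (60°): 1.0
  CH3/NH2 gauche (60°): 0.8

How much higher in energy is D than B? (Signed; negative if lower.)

-0.8 kcal/mol

D is staggered. OH at 0° is gauche with CH3 at 60° (0.8); NH2 at 240° is gauche with iPr at 180° (1.0). Total 1.8 kcal/mol.
B is staggered. OH at 0° is gauche with iPr at 300° (0.8); NH2 at 240° is gauche with iPr at 300° (1.0); NH2 at 240° is gauche with CH3 at 180° (0.8). Total 2.6 kcal/mol.
E(D) − E(B) = 1.8 − 2.6 = -0.8 kcal/mol.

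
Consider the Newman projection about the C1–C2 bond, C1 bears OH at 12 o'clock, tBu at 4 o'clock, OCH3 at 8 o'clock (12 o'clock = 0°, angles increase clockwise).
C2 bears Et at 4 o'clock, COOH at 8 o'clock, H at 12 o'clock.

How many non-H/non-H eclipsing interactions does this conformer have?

2

Non-H eclipsing pairs: tBu(120°)/Et(120°); OCH3(240°)/COOH(240°) — 2 interactions.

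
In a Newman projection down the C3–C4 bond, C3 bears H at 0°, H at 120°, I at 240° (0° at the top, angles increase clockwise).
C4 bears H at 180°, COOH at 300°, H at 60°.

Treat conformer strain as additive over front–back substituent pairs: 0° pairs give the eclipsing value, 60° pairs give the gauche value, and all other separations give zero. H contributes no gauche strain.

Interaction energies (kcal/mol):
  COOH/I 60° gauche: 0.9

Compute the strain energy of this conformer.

This conformer (staggered): I(240°)/COOH(300°) gauche 0.9 → 0.9 kcal/mol.

0.9 kcal/mol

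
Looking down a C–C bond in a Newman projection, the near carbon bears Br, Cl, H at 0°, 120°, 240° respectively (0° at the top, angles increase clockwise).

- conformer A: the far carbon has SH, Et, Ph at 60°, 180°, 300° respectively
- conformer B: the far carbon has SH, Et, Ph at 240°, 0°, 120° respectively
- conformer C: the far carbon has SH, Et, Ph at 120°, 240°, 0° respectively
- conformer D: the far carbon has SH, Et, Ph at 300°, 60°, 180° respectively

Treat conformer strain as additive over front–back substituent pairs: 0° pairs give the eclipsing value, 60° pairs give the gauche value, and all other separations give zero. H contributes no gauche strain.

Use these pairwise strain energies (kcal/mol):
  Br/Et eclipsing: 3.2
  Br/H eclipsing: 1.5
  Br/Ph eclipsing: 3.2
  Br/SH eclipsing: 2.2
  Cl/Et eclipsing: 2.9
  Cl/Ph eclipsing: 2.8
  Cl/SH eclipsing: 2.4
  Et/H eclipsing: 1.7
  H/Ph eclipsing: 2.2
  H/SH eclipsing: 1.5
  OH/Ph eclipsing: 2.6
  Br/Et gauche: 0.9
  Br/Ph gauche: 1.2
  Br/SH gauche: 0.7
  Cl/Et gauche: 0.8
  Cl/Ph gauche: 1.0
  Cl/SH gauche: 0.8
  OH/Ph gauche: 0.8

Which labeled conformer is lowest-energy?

A is staggered. Br at 0° is gauche with SH at 60° (0.7); Br at 0° is gauche with Ph at 300° (1.2); Cl at 120° is gauche with SH at 60° (0.8); Cl at 120° is gauche with Et at 180° (0.8). Total 3.5 kcal/mol.
B is eclipsed. Br at 0° is eclipsed with Et at 0° (3.2); Cl at 120° is eclipsed with Ph at 120° (2.8); H at 240° is eclipsed with SH at 240° (1.5). Total 7.5 kcal/mol.
C is eclipsed. Br at 0° is eclipsed with Ph at 0° (3.2); Cl at 120° is eclipsed with SH at 120° (2.4); H at 240° is eclipsed with Et at 240° (1.7). Total 7.3 kcal/mol.
D is staggered. Br at 0° is gauche with SH at 300° (0.7); Br at 0° is gauche with Et at 60° (0.9); Cl at 120° is gauche with Et at 60° (0.8); Cl at 120° is gauche with Ph at 180° (1.0). Total 3.4 kcal/mol.
D has the lowest total (3.4 kcal/mol).

D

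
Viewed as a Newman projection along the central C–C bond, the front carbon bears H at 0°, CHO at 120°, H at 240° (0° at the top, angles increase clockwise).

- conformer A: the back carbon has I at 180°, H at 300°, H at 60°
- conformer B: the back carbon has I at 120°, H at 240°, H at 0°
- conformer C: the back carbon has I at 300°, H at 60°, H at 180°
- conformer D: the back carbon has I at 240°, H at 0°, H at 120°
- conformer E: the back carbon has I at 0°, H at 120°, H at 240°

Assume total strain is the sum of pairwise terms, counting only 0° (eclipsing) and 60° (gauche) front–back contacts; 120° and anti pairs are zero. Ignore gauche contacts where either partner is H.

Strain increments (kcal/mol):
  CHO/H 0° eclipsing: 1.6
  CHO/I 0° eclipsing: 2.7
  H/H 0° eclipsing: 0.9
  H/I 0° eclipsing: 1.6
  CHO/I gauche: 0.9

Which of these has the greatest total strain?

A (staggered): CHO–I gauche; 0.9 = 0.9 kcal/mol.
B (eclipsed): H–H eclipsed, CHO–I eclipsed, H–H eclipsed; 0.9 + 2.7 + 0.9 = 4.5 kcal/mol.
C (staggered): no non-H gauche contacts → 0.0 kcal/mol.
D (eclipsed): H–H eclipsed, CHO–H eclipsed, H–I eclipsed; 0.9 + 1.6 + 1.6 = 4.1 kcal/mol.
E (eclipsed): H–I eclipsed, CHO–H eclipsed, H–H eclipsed; 1.6 + 1.6 + 0.9 = 4.1 kcal/mol.
B has the highest total (4.5 kcal/mol).

B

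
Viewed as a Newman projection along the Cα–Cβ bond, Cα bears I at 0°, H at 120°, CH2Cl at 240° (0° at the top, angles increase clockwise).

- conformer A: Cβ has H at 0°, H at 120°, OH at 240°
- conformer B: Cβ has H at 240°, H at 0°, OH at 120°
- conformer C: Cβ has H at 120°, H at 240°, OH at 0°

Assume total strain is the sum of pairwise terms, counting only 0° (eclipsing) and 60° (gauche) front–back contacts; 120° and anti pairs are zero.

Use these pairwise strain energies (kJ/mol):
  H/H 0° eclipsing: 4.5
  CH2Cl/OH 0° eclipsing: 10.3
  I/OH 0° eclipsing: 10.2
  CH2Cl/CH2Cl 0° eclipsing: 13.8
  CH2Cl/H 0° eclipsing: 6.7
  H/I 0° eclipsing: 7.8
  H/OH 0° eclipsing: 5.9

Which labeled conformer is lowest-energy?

B

A is eclipsed. I at 0° is eclipsed with H at 0° (7.8); H at 120° is eclipsed with H at 120° (4.5); CH2Cl at 240° is eclipsed with OH at 240° (10.3). Total 22.6 kJ/mol.
B is eclipsed. I at 0° is eclipsed with H at 0° (7.8); H at 120° is eclipsed with OH at 120° (5.9); CH2Cl at 240° is eclipsed with H at 240° (6.7). Total 20.4 kJ/mol.
C is eclipsed. I at 0° is eclipsed with OH at 0° (10.2); H at 120° is eclipsed with H at 120° (4.5); CH2Cl at 240° is eclipsed with H at 240° (6.7). Total 21.4 kJ/mol.
B has the lowest total (20.4 kJ/mol).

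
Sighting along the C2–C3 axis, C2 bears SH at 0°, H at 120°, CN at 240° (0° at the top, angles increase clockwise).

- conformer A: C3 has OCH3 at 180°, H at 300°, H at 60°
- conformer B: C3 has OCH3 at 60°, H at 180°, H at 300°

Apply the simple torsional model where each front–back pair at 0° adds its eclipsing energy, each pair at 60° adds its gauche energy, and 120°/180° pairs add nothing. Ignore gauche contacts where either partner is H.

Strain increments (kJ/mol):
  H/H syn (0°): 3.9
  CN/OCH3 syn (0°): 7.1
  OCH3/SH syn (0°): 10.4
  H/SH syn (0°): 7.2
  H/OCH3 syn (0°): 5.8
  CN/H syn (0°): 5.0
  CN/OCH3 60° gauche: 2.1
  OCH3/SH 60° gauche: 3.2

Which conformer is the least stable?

B

A (staggered): CN–OCH3 gauche; 2.1 = 2.1 kJ/mol.
B (staggered): SH–OCH3 gauche; 3.2 = 3.2 kJ/mol.
B has the highest total (3.2 kJ/mol).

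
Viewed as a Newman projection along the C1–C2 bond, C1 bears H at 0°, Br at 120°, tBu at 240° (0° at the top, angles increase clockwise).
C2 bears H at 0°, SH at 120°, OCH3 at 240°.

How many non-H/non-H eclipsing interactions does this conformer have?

Non-H eclipsing pairs: Br(120°)/SH(120°); tBu(240°)/OCH3(240°) — 2 interactions.

2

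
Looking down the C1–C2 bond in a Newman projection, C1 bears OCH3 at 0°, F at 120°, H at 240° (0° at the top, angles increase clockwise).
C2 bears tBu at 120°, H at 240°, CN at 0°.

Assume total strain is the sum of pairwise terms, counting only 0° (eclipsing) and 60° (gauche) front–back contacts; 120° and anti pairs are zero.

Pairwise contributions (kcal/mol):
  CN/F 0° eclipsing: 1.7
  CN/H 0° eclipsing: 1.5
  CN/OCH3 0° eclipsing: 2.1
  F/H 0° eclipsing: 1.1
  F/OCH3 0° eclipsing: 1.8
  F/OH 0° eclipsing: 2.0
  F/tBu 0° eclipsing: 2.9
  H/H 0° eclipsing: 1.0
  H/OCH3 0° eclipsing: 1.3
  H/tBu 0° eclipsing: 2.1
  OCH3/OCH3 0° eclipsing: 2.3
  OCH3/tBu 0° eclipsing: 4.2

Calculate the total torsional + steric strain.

6.0 kcal/mol

This conformer (eclipsed): OCH3–CN eclipsed, F–tBu eclipsed, H–H eclipsed; 2.1 + 2.9 + 1.0 = 6.0 kcal/mol.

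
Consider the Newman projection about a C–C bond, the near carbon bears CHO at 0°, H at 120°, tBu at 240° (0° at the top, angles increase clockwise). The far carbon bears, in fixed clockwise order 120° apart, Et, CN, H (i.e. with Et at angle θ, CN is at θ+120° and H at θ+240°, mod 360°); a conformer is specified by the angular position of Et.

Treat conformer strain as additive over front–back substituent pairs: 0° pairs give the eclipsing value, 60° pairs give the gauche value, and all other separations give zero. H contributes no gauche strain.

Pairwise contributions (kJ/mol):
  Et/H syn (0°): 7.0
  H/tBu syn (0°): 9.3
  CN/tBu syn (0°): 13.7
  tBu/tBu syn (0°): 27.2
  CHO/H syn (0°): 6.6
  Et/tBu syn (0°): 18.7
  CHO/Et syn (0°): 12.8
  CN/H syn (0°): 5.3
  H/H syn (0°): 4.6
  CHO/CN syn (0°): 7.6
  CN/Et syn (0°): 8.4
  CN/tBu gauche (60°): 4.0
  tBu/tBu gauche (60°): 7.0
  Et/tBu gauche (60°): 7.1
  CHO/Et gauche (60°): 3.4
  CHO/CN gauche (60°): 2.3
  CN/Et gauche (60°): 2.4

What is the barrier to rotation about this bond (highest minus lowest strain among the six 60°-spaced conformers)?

Et at 0° is eclipsed. CHO at 0° is eclipsed with Et at 0° (12.8); H at 120° is eclipsed with CN at 120° (5.3); tBu at 240° is eclipsed with H at 240° (9.3). Total 27.4 kJ/mol.
Et at 60° is staggered. CHO at 0° is gauche with Et at 60° (3.4); tBu at 240° is gauche with CN at 180° (4.0). Total 7.4 kJ/mol.
Et at 120° is eclipsed. CHO at 0° is eclipsed with H at 0° (6.6); H at 120° is eclipsed with Et at 120° (7.0); tBu at 240° is eclipsed with CN at 240° (13.7). Total 27.3 kJ/mol.
Et at 180° is staggered. CHO at 0° is gauche with CN at 300° (2.3); tBu at 240° is gauche with Et at 180° (7.1); tBu at 240° is gauche with CN at 300° (4.0). Total 13.4 kJ/mol.
Et at 240° is eclipsed. CHO at 0° is eclipsed with CN at 0° (7.6); H at 120° is eclipsed with H at 120° (4.6); tBu at 240° is eclipsed with Et at 240° (18.7). Total 30.9 kJ/mol.
Et at 300° is staggered. CHO at 0° is gauche with Et at 300° (3.4); CHO at 0° is gauche with CN at 60° (2.3); tBu at 240° is gauche with Et at 300° (7.1). Total 12.8 kJ/mol.
Max at 240° (30.9 kJ/mol), min at 60° (7.4 kJ/mol); barrier = 23.5 kJ/mol.

23.5 kJ/mol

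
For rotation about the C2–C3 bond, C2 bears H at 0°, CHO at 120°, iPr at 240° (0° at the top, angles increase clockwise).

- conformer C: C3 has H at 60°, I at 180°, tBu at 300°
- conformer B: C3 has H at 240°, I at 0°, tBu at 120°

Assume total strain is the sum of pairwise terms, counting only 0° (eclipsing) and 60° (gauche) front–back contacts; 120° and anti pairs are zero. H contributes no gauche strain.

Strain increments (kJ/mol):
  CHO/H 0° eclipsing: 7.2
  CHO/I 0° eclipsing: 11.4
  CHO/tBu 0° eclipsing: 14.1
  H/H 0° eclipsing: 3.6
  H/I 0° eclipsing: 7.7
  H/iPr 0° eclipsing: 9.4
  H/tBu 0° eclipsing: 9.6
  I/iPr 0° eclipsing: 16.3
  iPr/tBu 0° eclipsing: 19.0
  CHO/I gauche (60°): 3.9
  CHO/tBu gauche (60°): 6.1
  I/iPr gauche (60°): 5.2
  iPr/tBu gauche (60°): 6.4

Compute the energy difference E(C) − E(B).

-15.7 kJ/mol

C (staggered): CHO(120°)/I(180°) gauche 3.9; iPr(240°)/I(180°) gauche 5.2; iPr(240°)/tBu(300°) gauche 6.4 → 15.5 kJ/mol.
B (eclipsed): H(0°)/I(0°) eclipsed 7.7; CHO(120°)/tBu(120°) eclipsed 14.1; iPr(240°)/H(240°) eclipsed 9.4 → 31.2 kJ/mol.
E(C) − E(B) = 15.5 − 31.2 = -15.7 kJ/mol.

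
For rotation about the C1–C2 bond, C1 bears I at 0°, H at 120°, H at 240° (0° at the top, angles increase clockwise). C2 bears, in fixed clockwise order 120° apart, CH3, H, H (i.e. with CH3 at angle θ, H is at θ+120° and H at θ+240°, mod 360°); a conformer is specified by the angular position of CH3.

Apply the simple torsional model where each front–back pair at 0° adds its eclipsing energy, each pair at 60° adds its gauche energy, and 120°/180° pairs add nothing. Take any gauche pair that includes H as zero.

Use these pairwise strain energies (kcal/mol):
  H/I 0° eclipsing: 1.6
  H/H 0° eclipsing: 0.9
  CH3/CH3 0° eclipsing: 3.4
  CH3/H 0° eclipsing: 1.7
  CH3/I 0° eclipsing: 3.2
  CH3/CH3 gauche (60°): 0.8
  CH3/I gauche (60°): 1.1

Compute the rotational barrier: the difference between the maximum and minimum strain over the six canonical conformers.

CH3 at 0° (eclipsed): I–CH3 eclipsed, H–H eclipsed, H–H eclipsed; 3.2 + 0.9 + 0.9 = 5.0 kcal/mol.
CH3 at 60° (staggered): I–CH3 gauche; 1.1 = 1.1 kcal/mol.
CH3 at 120° (eclipsed): I–H eclipsed, H–CH3 eclipsed, H–H eclipsed; 1.6 + 1.7 + 0.9 = 4.2 kcal/mol.
CH3 at 180° (staggered): no non-H gauche contacts → 0.0 kcal/mol.
CH3 at 240° (eclipsed): I–H eclipsed, H–H eclipsed, H–CH3 eclipsed; 1.6 + 0.9 + 1.7 = 4.2 kcal/mol.
CH3 at 300° (staggered): I–CH3 gauche; 1.1 = 1.1 kcal/mol.
Max at 0° (5.0 kcal/mol), min at 180° (0.0 kcal/mol); barrier = 5.0 kcal/mol.

5.0 kcal/mol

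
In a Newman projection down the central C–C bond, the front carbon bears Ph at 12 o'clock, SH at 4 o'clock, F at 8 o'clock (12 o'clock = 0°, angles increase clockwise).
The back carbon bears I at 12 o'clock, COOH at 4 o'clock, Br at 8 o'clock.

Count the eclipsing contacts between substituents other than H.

3

Non-H eclipsing pairs: Ph(0°)/I(0°); SH(120°)/COOH(120°); F(240°)/Br(240°) — 3 interactions.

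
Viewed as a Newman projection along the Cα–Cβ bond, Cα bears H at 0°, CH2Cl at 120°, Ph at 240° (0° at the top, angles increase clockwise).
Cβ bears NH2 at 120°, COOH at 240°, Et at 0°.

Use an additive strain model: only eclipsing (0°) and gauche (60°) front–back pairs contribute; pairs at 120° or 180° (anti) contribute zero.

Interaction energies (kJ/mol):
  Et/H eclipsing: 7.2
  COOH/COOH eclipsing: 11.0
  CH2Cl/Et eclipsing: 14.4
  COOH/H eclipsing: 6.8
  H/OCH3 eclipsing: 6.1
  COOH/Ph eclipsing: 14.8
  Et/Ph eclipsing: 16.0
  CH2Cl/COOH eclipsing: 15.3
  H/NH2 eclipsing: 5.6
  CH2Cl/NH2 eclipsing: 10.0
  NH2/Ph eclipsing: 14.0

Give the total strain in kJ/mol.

32.0 kJ/mol

This conformer (eclipsed): H–Et eclipsed, CH2Cl–NH2 eclipsed, Ph–COOH eclipsed; 7.2 + 10.0 + 14.8 = 32.0 kJ/mol.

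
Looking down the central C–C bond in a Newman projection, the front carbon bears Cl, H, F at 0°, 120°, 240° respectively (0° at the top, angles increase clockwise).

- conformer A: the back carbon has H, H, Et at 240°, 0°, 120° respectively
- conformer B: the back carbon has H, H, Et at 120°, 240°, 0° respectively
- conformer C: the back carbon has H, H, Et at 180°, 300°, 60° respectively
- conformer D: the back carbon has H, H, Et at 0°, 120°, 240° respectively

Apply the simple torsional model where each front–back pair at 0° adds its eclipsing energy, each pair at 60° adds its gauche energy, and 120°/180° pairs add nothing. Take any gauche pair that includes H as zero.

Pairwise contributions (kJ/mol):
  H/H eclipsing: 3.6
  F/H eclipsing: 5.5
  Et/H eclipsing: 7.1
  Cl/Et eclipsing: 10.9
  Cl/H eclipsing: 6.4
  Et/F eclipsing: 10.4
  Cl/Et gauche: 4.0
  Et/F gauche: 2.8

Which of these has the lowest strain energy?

C

A is eclipsed. Cl at 0° is eclipsed with H at 0° (6.4); H at 120° is eclipsed with Et at 120° (7.1); F at 240° is eclipsed with H at 240° (5.5). Total 19.0 kJ/mol.
B is eclipsed. Cl at 0° is eclipsed with Et at 0° (10.9); H at 120° is eclipsed with H at 120° (3.6); F at 240° is eclipsed with H at 240° (5.5). Total 20.0 kJ/mol.
C is staggered. Cl at 0° is gauche with Et at 60° (4.0). Total 4.0 kJ/mol.
D is eclipsed. Cl at 0° is eclipsed with H at 0° (6.4); H at 120° is eclipsed with H at 120° (3.6); F at 240° is eclipsed with Et at 240° (10.4). Total 20.4 kJ/mol.
C has the lowest total (4.0 kJ/mol).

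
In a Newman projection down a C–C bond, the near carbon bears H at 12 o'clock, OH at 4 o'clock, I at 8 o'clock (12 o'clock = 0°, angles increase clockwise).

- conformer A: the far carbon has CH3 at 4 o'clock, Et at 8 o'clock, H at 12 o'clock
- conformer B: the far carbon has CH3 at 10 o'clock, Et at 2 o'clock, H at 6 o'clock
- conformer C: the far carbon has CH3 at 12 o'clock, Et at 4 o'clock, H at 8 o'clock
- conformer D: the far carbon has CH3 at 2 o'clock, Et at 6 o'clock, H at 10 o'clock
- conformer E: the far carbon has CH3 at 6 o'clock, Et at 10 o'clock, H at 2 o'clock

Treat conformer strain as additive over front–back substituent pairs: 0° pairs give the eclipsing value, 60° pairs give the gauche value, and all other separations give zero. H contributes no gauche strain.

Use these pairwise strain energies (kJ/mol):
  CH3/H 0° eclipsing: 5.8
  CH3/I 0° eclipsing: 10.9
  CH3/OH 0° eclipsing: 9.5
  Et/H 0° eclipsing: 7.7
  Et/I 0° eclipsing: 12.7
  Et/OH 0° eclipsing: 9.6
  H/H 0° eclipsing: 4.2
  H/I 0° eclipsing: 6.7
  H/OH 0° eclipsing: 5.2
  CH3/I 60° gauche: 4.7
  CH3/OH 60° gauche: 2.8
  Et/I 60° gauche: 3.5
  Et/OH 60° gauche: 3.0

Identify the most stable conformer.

A (eclipsed): H(0°)/H(0°) eclipsed 4.2; OH(120°)/CH3(120°) eclipsed 9.5; I(240°)/Et(240°) eclipsed 12.7 → 26.4 kJ/mol.
B (staggered): OH(120°)/Et(60°) gauche 3.0; I(240°)/CH3(300°) gauche 4.7 → 7.7 kJ/mol.
C (eclipsed): H(0°)/CH3(0°) eclipsed 5.8; OH(120°)/Et(120°) eclipsed 9.6; I(240°)/H(240°) eclipsed 6.7 → 22.1 kJ/mol.
D (staggered): OH(120°)/CH3(60°) gauche 2.8; OH(120°)/Et(180°) gauche 3.0; I(240°)/Et(180°) gauche 3.5 → 9.3 kJ/mol.
E (staggered): OH(120°)/CH3(180°) gauche 2.8; I(240°)/CH3(180°) gauche 4.7; I(240°)/Et(300°) gauche 3.5 → 11.0 kJ/mol.
B has the lowest total (7.7 kJ/mol).

B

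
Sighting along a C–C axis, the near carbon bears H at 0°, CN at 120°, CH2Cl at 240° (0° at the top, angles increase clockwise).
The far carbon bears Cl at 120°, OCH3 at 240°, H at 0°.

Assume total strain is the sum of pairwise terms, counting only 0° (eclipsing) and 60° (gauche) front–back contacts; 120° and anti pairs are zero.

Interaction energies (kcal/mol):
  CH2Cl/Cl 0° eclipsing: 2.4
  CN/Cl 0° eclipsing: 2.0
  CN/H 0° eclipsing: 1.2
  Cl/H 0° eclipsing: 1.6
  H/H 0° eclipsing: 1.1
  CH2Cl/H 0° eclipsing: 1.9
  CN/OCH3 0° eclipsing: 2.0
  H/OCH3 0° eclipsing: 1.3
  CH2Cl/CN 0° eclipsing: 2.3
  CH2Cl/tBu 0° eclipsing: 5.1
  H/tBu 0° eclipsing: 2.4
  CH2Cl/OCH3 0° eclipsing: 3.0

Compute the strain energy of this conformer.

This conformer (eclipsed): H(0°)/H(0°) eclipsed 1.1; CN(120°)/Cl(120°) eclipsed 2.0; CH2Cl(240°)/OCH3(240°) eclipsed 3.0 → 6.1 kcal/mol.

6.1 kcal/mol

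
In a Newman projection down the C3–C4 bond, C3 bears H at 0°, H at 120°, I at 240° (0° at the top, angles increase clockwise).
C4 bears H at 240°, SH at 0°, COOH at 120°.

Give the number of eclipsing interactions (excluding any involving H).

Every eclipsing pair involves H, so the count is 0.

0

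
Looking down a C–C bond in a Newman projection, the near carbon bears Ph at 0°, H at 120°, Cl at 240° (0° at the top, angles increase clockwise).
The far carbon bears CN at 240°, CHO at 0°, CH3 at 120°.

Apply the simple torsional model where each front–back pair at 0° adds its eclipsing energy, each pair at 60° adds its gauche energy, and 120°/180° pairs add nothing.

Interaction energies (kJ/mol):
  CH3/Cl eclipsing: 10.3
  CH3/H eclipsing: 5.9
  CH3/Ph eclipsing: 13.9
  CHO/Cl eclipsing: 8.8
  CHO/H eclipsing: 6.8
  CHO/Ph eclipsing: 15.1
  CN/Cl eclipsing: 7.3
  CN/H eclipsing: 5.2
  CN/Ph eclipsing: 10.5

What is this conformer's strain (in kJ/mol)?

28.3 kJ/mol

This conformer (eclipsed): Ph–CHO eclipsed, H–CH3 eclipsed, Cl–CN eclipsed; 15.1 + 5.9 + 7.3 = 28.3 kJ/mol.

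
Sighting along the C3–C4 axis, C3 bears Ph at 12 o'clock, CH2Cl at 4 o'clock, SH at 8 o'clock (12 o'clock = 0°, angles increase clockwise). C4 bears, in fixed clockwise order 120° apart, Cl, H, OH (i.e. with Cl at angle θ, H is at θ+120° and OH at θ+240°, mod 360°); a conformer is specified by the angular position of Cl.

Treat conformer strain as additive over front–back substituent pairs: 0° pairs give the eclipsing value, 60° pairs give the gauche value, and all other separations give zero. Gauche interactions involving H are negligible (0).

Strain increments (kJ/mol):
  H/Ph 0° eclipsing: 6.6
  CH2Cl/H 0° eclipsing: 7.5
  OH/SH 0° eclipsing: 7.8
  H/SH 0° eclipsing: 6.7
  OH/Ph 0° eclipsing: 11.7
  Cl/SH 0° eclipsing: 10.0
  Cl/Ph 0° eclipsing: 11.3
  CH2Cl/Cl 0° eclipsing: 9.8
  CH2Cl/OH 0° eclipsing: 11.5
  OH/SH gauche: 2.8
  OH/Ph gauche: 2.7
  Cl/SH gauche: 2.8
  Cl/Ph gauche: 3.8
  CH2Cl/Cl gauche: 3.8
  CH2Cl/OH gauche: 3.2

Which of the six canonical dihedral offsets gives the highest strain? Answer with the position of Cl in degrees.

120°

Cl at 0° (eclipsed): Ph(0°)/Cl(0°) eclipsed 11.3; CH2Cl(120°)/H(120°) eclipsed 7.5; SH(240°)/OH(240°) eclipsed 7.8 → 26.6 kJ/mol.
Cl at 60° (staggered): Ph(0°)/Cl(60°) gauche 3.8; Ph(0°)/OH(300°) gauche 2.7; CH2Cl(120°)/Cl(60°) gauche 3.8; SH(240°)/OH(300°) gauche 2.8 → 13.1 kJ/mol.
Cl at 120° (eclipsed): Ph(0°)/OH(0°) eclipsed 11.7; CH2Cl(120°)/Cl(120°) eclipsed 9.8; SH(240°)/H(240°) eclipsed 6.7 → 28.2 kJ/mol.
Cl at 180° (staggered): Ph(0°)/OH(60°) gauche 2.7; CH2Cl(120°)/Cl(180°) gauche 3.8; CH2Cl(120°)/OH(60°) gauche 3.2; SH(240°)/Cl(180°) gauche 2.8 → 12.5 kJ/mol.
Cl at 240° (eclipsed): Ph(0°)/H(0°) eclipsed 6.6; CH2Cl(120°)/OH(120°) eclipsed 11.5; SH(240°)/Cl(240°) eclipsed 10.0 → 28.1 kJ/mol.
Cl at 300° (staggered): Ph(0°)/Cl(300°) gauche 3.8; CH2Cl(120°)/OH(180°) gauche 3.2; SH(240°)/Cl(300°) gauche 2.8; SH(240°)/OH(180°) gauche 2.8 → 12.6 kJ/mol.
The maximum (28.2 kJ/mol) occurs with Cl at 120°.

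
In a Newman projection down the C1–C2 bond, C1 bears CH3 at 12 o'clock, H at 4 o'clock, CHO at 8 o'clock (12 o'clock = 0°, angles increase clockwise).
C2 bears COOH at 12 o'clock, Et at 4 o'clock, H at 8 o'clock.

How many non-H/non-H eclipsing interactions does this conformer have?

Non-H eclipsing pairs: CH3(0°)/COOH(0°) — 1 interaction.

1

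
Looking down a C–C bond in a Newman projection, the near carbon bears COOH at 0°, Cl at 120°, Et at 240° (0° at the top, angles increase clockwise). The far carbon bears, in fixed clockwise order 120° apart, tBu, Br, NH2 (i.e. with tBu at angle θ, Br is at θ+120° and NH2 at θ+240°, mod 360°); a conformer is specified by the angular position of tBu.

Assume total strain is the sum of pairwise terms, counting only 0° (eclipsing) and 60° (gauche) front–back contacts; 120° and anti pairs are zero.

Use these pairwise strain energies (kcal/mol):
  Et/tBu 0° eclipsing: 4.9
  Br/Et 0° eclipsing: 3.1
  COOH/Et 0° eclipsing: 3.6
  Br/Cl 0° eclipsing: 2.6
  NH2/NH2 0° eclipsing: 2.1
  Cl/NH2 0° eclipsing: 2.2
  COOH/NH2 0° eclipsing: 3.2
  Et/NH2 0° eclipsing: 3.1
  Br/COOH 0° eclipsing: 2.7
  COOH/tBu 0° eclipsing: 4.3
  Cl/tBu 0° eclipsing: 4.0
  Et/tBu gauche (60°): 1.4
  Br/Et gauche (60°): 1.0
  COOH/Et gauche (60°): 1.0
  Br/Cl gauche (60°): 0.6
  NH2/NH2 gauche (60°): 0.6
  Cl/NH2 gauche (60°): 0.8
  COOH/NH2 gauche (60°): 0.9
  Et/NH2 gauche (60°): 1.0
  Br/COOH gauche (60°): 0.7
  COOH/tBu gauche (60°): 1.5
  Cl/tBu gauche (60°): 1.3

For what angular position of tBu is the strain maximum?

tBu at 0° (eclipsed): COOH–tBu eclipsed, Cl–Br eclipsed, Et–NH2 eclipsed; 4.3 + 2.6 + 3.1 = 10.0 kcal/mol.
tBu at 60° (staggered): COOH–tBu gauche, COOH–NH2 gauche, Cl–tBu gauche, Cl–Br gauche, Et–Br gauche, Et–NH2 gauche; 1.5 + 0.9 + 1.3 + 0.6 + 1.0 + 1.0 = 6.3 kcal/mol.
tBu at 120° (eclipsed): COOH–NH2 eclipsed, Cl–tBu eclipsed, Et–Br eclipsed; 3.2 + 4.0 + 3.1 = 10.3 kcal/mol.
tBu at 180° (staggered): COOH–Br gauche, COOH–NH2 gauche, Cl–tBu gauche, Cl–NH2 gauche, Et–tBu gauche, Et–Br gauche; 0.7 + 0.9 + 1.3 + 0.8 + 1.4 + 1.0 = 6.1 kcal/mol.
tBu at 240° (eclipsed): COOH–Br eclipsed, Cl–NH2 eclipsed, Et–tBu eclipsed; 2.7 + 2.2 + 4.9 = 9.8 kcal/mol.
tBu at 300° (staggered): COOH–tBu gauche, COOH–Br gauche, Cl–Br gauche, Cl–NH2 gauche, Et–tBu gauche, Et–NH2 gauche; 1.5 + 0.7 + 0.6 + 0.8 + 1.4 + 1.0 = 6.0 kcal/mol.
The maximum (10.3 kcal/mol) occurs with tBu at 120°.

120°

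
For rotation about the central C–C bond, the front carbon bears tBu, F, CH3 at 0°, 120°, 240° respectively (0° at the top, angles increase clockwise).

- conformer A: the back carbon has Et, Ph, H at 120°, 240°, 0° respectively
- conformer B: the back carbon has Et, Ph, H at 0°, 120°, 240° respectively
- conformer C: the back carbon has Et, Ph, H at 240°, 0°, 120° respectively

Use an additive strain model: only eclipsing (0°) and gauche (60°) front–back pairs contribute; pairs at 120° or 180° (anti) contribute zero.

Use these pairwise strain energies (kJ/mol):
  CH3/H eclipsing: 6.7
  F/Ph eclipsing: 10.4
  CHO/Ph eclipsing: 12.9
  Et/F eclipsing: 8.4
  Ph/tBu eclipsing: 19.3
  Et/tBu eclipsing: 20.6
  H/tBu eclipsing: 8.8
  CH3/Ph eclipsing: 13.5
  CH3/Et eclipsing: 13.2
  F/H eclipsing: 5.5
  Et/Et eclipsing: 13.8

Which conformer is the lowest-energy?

A

A (eclipsed): tBu–H eclipsed, F–Et eclipsed, CH3–Ph eclipsed; 8.8 + 8.4 + 13.5 = 30.7 kJ/mol.
B (eclipsed): tBu–Et eclipsed, F–Ph eclipsed, CH3–H eclipsed; 20.6 + 10.4 + 6.7 = 37.7 kJ/mol.
C (eclipsed): tBu–Ph eclipsed, F–H eclipsed, CH3–Et eclipsed; 19.3 + 5.5 + 13.2 = 38.0 kJ/mol.
A has the lowest total (30.7 kJ/mol).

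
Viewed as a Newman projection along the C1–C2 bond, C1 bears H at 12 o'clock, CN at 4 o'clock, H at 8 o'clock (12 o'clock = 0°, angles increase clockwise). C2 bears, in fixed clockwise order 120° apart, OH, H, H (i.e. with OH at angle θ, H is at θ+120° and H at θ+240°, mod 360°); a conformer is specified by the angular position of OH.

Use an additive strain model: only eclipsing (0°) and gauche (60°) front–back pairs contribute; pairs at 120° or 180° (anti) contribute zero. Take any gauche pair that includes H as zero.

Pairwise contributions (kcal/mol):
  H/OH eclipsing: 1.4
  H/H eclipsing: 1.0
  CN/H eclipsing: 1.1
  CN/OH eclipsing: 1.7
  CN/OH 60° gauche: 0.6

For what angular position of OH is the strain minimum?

OH at 0° (eclipsed): H(0°)/OH(0°) eclipsed 1.4; CN(120°)/H(120°) eclipsed 1.1; H(240°)/H(240°) eclipsed 1.0 → 3.5 kcal/mol.
OH at 60° (staggered): CN(120°)/OH(60°) gauche 0.6 → 0.6 kcal/mol.
OH at 120° (eclipsed): H(0°)/H(0°) eclipsed 1.0; CN(120°)/OH(120°) eclipsed 1.7; H(240°)/H(240°) eclipsed 1.0 → 3.7 kcal/mol.
OH at 180° (staggered): CN(120°)/OH(180°) gauche 0.6 → 0.6 kcal/mol.
OH at 240° (eclipsed): H(0°)/H(0°) eclipsed 1.0; CN(120°)/H(120°) eclipsed 1.1; H(240°)/OH(240°) eclipsed 1.4 → 3.5 kcal/mol.
OH at 300° (staggered): no non-H gauche contacts → 0.0 kcal/mol.
The minimum (0.0 kcal/mol) occurs with OH at 300°.

300°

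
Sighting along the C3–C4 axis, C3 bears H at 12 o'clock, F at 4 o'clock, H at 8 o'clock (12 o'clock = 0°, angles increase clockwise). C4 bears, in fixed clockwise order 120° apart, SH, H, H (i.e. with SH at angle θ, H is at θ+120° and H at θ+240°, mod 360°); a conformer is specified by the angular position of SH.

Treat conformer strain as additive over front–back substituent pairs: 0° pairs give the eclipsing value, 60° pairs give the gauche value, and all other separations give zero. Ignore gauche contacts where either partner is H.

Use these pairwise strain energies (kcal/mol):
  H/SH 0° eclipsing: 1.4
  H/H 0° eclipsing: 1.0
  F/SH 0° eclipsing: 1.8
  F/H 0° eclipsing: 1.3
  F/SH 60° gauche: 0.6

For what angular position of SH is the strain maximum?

120°

SH at 0° (eclipsed): H–SH eclipsed, F–H eclipsed, H–H eclipsed; 1.4 + 1.3 + 1.0 = 3.7 kcal/mol.
SH at 60° (staggered): F–SH gauche; 0.6 = 0.6 kcal/mol.
SH at 120° (eclipsed): H–H eclipsed, F–SH eclipsed, H–H eclipsed; 1.0 + 1.8 + 1.0 = 3.8 kcal/mol.
SH at 180° (staggered): F–SH gauche; 0.6 = 0.6 kcal/mol.
SH at 240° (eclipsed): H–H eclipsed, F–H eclipsed, H–SH eclipsed; 1.0 + 1.3 + 1.4 = 3.7 kcal/mol.
SH at 300° (staggered): no non-H gauche contacts → 0.0 kcal/mol.
The maximum (3.8 kcal/mol) occurs with SH at 120°.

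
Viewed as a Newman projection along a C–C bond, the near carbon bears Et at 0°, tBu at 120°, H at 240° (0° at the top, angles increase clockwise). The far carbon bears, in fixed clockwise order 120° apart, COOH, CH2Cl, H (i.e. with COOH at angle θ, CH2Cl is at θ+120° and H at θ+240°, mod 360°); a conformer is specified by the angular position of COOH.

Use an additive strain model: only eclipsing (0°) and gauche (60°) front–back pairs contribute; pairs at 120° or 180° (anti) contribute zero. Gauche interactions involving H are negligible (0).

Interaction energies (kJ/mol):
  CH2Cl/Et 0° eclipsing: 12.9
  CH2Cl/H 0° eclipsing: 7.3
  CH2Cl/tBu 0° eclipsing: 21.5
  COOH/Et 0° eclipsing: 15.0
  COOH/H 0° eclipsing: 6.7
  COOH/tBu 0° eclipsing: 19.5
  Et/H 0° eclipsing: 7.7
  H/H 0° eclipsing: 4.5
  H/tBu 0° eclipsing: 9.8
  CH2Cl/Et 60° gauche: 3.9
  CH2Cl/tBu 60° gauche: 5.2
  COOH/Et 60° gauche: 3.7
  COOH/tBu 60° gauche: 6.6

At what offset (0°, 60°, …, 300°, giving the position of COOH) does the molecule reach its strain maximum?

COOH at 0° (eclipsed): Et–COOH eclipsed, tBu–CH2Cl eclipsed, H–H eclipsed; 15.0 + 21.5 + 4.5 = 41.0 kJ/mol.
COOH at 60° (staggered): Et–COOH gauche, tBu–COOH gauche, tBu–CH2Cl gauche; 3.7 + 6.6 + 5.2 = 15.5 kJ/mol.
COOH at 120° (eclipsed): Et–H eclipsed, tBu–COOH eclipsed, H–CH2Cl eclipsed; 7.7 + 19.5 + 7.3 = 34.5 kJ/mol.
COOH at 180° (staggered): Et–CH2Cl gauche, tBu–COOH gauche; 3.9 + 6.6 = 10.5 kJ/mol.
COOH at 240° (eclipsed): Et–CH2Cl eclipsed, tBu–H eclipsed, H–COOH eclipsed; 12.9 + 9.8 + 6.7 = 29.4 kJ/mol.
COOH at 300° (staggered): Et–COOH gauche, Et–CH2Cl gauche, tBu–CH2Cl gauche; 3.7 + 3.9 + 5.2 = 12.8 kJ/mol.
The maximum (41.0 kJ/mol) occurs with COOH at 0°.

0°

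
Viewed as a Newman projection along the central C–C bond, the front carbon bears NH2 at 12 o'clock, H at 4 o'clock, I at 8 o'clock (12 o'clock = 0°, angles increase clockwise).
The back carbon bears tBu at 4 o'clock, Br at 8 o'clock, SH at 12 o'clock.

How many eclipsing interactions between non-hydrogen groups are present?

2

Non-H eclipsing pairs: NH2(0°)/SH(0°); I(240°)/Br(240°) — 2 interactions.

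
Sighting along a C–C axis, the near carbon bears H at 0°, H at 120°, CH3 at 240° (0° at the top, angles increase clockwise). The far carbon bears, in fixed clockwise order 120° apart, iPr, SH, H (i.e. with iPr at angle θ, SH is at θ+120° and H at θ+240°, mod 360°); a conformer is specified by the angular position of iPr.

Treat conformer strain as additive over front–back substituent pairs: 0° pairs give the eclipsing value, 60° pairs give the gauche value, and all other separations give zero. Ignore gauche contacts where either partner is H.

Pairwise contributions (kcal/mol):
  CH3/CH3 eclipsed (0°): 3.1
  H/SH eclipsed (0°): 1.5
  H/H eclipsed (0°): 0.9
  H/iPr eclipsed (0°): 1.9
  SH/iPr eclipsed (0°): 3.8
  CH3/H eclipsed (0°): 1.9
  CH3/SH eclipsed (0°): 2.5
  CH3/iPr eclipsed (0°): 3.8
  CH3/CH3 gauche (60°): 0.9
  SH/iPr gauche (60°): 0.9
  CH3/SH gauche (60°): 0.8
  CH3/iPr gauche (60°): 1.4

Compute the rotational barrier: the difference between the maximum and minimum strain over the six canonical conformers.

iPr at 0° is eclipsed. H at 0° is eclipsed with iPr at 0° (1.9); H at 120° is eclipsed with SH at 120° (1.5); CH3 at 240° is eclipsed with H at 240° (1.9). Total 5.3 kcal/mol.
iPr at 60° is staggered. CH3 at 240° is gauche with SH at 180° (0.8). Total 0.8 kcal/mol.
iPr at 120° is eclipsed. H at 0° is eclipsed with H at 0° (0.9); H at 120° is eclipsed with iPr at 120° (1.9); CH3 at 240° is eclipsed with SH at 240° (2.5). Total 5.3 kcal/mol.
iPr at 180° is staggered. CH3 at 240° is gauche with iPr at 180° (1.4); CH3 at 240° is gauche with SH at 300° (0.8). Total 2.2 kcal/mol.
iPr at 240° is eclipsed. H at 0° is eclipsed with SH at 0° (1.5); H at 120° is eclipsed with H at 120° (0.9); CH3 at 240° is eclipsed with iPr at 240° (3.8). Total 6.2 kcal/mol.
iPr at 300° is staggered. CH3 at 240° is gauche with iPr at 300° (1.4). Total 1.4 kcal/mol.
Max at 240° (6.2 kcal/mol), min at 60° (0.8 kcal/mol); barrier = 5.4 kcal/mol.

5.4 kcal/mol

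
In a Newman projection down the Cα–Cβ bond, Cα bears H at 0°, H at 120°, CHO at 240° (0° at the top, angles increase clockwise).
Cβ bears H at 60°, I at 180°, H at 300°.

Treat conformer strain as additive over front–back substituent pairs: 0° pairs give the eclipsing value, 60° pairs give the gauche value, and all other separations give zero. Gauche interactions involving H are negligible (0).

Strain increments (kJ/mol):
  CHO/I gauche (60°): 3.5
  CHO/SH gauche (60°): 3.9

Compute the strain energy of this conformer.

This conformer (staggered): CHO–I gauche; 3.5 = 3.5 kJ/mol.

3.5 kJ/mol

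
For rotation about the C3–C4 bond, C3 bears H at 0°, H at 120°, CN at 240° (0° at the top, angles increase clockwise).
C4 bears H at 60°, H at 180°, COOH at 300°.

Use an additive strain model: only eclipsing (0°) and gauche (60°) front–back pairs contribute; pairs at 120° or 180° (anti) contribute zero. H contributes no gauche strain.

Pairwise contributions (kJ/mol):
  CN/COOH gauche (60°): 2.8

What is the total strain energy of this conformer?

2.8 kJ/mol

This conformer (staggered): CN(240°)/COOH(300°) gauche 2.8 → 2.8 kJ/mol.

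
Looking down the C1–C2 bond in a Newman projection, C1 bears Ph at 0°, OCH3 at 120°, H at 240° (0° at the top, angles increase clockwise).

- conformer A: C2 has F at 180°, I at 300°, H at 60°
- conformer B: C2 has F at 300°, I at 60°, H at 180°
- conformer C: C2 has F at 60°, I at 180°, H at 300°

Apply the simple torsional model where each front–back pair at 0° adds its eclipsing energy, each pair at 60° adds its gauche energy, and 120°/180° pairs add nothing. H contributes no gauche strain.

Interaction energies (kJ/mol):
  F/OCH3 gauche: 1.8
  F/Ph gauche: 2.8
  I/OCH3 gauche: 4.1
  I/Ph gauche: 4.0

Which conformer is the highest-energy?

B

A (staggered): Ph(0°)/I(300°) gauche 4.0; OCH3(120°)/F(180°) gauche 1.8 → 5.8 kJ/mol.
B (staggered): Ph(0°)/F(300°) gauche 2.8; Ph(0°)/I(60°) gauche 4.0; OCH3(120°)/I(60°) gauche 4.1 → 10.9 kJ/mol.
C (staggered): Ph(0°)/F(60°) gauche 2.8; OCH3(120°)/F(60°) gauche 1.8; OCH3(120°)/I(180°) gauche 4.1 → 8.7 kJ/mol.
B has the highest total (10.9 kJ/mol).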